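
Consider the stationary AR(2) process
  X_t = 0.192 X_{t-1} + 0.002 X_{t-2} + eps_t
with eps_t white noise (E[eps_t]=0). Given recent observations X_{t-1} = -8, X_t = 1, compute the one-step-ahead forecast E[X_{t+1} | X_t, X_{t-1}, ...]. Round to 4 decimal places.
E[X_{t+1} \mid \mathcal F_t] = 0.1760

For an AR(p) model X_t = c + sum_i phi_i X_{t-i} + eps_t, the
one-step-ahead conditional mean is
  E[X_{t+1} | X_t, ...] = c + sum_i phi_i X_{t+1-i}.
Substitute known values:
  E[X_{t+1} | ...] = (0.192) * (1) + (0.002) * (-8)
                   = 0.1760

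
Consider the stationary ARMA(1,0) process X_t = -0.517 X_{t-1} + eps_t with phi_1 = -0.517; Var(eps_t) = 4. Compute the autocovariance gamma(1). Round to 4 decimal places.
\gamma(1) = -2.8224

Multiply the model equation by X_{t-k} and take expectations. With theta_0 = psi_0 = 1 and psi_j the MA(infinity) weights, this gives
  gamma(k) - sum_i phi_i gamma(k-i) = c_k,
  c_k = sigma^2 * sum_{j=k..q} theta_j psi_{j-k}   (c_k = 0 for k > q),
using gamma(-m) = gamma(m).
Pure AR (q = 0): c_0 = sigma^2 = 4, c_k = 0 for k >= 1.
Equations for k = 0 and k = 1 (AR order 1):
  gamma(0) = phi_1 gamma(1) + c_0
  gamma(1) = phi_1 gamma(0) + c_1
Substituting the second into the first: gamma(0) (1 - phi_1^2) = c_0 + phi_1 c_1, so
  gamma(0) = c_0 / (1 - phi_1^2) = 4 / (1 - (-0.517)^2) = 4 / 0.732711 = 5.459178.
  gamma(1) = phi_1 gamma(0) = (-0.517)(5.459178) = -2.822395.
Therefore gamma(1) = -2.8224 (to 4 decimal places).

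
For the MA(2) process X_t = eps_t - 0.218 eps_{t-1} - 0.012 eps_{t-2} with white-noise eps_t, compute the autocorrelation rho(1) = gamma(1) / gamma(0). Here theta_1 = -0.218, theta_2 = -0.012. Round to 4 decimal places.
\rho(1) = -0.2056

For an MA(q) process with theta_0 = 1, the autocovariance is
  gamma(k) = sigma^2 * sum_{i=0..q-k} theta_i * theta_{i+k},
and rho(k) = gamma(k) / gamma(0). Sigma^2 cancels.
  numerator   = (1)*(-0.218) + (-0.218)*(-0.012) = -0.215384.
  denominator = (1)^2 + (-0.218)^2 + (-0.012)^2 = 1.047668.
  rho(1) = -0.215384 / 1.047668 = -0.2056.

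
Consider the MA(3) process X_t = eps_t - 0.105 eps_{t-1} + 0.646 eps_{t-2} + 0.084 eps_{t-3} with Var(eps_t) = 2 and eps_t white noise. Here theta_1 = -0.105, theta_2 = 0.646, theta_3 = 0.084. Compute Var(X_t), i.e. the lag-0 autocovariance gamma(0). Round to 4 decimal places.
\gamma(0) = 2.8708

For an MA(q) process X_t = eps_t + sum_i theta_i eps_{t-i} with
Var(eps_t) = sigma^2, the variance is
  gamma(0) = sigma^2 * (1 + sum_i theta_i^2).
  sum_i theta_i^2 = (-0.105)^2 + (0.646)^2 + (0.084)^2 = 0.011025 + 0.417316 + 0.007056 = 0.435397.
  gamma(0) = 2 * (1 + 0.435397) = 2 * 1.435397 = 2.870794, which rounds to 2.8708.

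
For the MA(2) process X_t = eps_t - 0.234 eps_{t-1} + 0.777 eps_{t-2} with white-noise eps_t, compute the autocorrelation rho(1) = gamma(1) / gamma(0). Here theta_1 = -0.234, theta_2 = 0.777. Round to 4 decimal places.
\rho(1) = -0.2507

For an MA(q) process with theta_0 = 1, the autocovariance is
  gamma(k) = sigma^2 * sum_{i=0..q-k} theta_i * theta_{i+k},
and rho(k) = gamma(k) / gamma(0). Sigma^2 cancels.
  numerator   = (1)*(-0.234) + (-0.234)*(0.777) = -0.415818.
  denominator = (1)^2 + (-0.234)^2 + (0.777)^2 = 1.658485.
  rho(1) = -0.415818 / 1.658485 = -0.2507.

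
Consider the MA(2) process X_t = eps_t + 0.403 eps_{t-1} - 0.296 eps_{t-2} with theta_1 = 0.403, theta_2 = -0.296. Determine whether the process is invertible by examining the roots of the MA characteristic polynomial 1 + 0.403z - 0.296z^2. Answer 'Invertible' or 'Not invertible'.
\text{Invertible}

The MA(q) characteristic polynomial is P(z) = 1 + 0.403z - 0.296z^2.
Invertibility requires all roots to lie outside the unit circle, i.e. |z| > 1 for every root.
Set 1 + (0.403) z + (-0.296) z^2 = 0, i.e. a z^2 + b z + c = 0 with a = -0.296, b = 0.403, c = 1.
Discriminant D = b^2 - 4ac = (0.403)^2 - 4*(-0.296)*1 = 0.162409 - (-1.184) = 1.346409.
D >= 0, so the roots are real: z = (-b +/- sqrt(D)) / (2a) = (-0.403 +/- 1.160349) / (-0.592).
  z_1 = (-0.403 + 1.160349) / (-0.592) = -1.2793,   |z_1| = 1.2793.
  z_2 = (-0.403 - 1.160349) / (-0.592) = 2.6408,   |z_2| = 2.6408.
Moduli of all roots: 1.2793, 2.6408.
All moduli strictly greater than 1? Yes.
Verdict: Invertible.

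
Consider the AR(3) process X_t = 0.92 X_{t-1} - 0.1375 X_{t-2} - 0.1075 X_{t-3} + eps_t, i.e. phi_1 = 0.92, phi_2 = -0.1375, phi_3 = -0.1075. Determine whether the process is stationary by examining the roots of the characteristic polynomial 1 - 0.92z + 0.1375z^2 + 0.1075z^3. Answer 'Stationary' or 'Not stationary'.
\text{Stationary}

The AR(p) characteristic polynomial is P(z) = 1 - 0.92z + 0.1375z^2 + 0.1075z^3.
Stationarity requires all roots to lie outside the unit circle, i.e. |z| > 1 for every root.
Degree 3: look for a simple real root z0 first, then factor out (1 - z/z0) and solve the remaining quadratic.
Testing z0 = -4: P(-4) = 1 + (-0.92)(-4) + (0.1375)(-4)^2 + (0.1075)(-4)^3
  = 1 + (3.68) + (2.2) + (-6.88) = 0.  So z_0 = -4 is a root, |z_0| = 4.
Divide out the factor (1 + 0.25 z) = (1 - z/z0) (since 1/z0 = -0.25):
  P(z) = (1 + 0.25 z)(1 + (-1.17) z + (0.43) z^2)
  [check: z-coef -1.17 - (-0.25) = -0.92; z^2-coef 0.43 - (-0.25)(-1.17) = 0.1375; z^3-coef -(-0.25)(0.43) = 0.1075.]
Remaining roots from the quadratic factor 1 + (-1.17) z + (0.43) z^2:
  Set 1 + (-1.17) z + (0.43) z^2 = 0, i.e. a z^2 + b z + c = 0 with a = 0.43, b = -1.17, c = 1.
  Discriminant D = b^2 - 4ac = (-1.17)^2 - 4*(0.43)*1 = 1.3689 - (1.72) = -0.3511.
  D < 0, so the roots are the complex-conjugate pair z = (-b +/- i sqrt(-D)) / (2a) = 1.3605 +/- 0.689i.
  For a conjugate pair |z|^2 = z * conj(z) = (product of roots) = c/a = 1/(0.43) = 2.325581, so |z| = sqrt(2.325581) = 1.525 for both roots.
Moduli of all roots: 4.0000, 1.5250, 1.5250.
All moduli strictly greater than 1? Yes.
Verdict: Stationary.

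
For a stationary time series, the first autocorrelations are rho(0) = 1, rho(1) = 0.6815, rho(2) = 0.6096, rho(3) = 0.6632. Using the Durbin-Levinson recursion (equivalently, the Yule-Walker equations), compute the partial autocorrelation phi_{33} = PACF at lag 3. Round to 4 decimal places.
\phi_{33} = 0.3540

The PACF at lag k is phi_{kk}, the last component of the solution
to the Yule-Walker system G_k phi = r_k where
  (G_k)_{ij} = rho(|i - j|), (r_k)_i = rho(i), i,j = 1..k.
Equivalently, Durbin-Levinson gives phi_{kk} iteratively:
  phi_{11} = rho(1)
  phi_{kk} = [rho(k) - sum_{j=1..k-1} phi_{k-1,j} rho(k-j)]
            / [1 - sum_{j=1..k-1} phi_{k-1,j} rho(j)],
  phi_{k,j} = phi_{k-1,j} - phi_{kk} phi_{k-1,k-j},  j = 1..k-1.
Step k = 1:
  phi_11 = rho(1) = 0.6815.
Step k = 2:
  phi_22 = [rho(2) - phi_11 rho(1)] / [1 - phi_11 rho(1)] = [0.6096 - (0.6815)(0.6815)] / [1 - (0.6815)(0.6815)]
         = 0.14515775 / 0.53555775 = 0.27104.
  Update: phi_21 = phi_11 - phi_22 phi_11 = 0.6815 - (0.27104)(0.6815) = 0.496786.
Step k = 3:
  phi_33 = [rho(3) - phi_21 rho(2) - phi_22 rho(1)] / [1 - phi_21 rho(1) - phi_22 rho(2)]
    numerator   = 0.6632 - (0.496786)(0.6096) - (0.27104)(0.6815) = 0.17564526
    denominator = 1 - (0.496786)(0.6815) - (0.27104)(0.6096) = 0.49621415
  phi_33 = 0.17564526 / 0.49621415 = 0.354.
Therefore phi_{33} = 0.3540.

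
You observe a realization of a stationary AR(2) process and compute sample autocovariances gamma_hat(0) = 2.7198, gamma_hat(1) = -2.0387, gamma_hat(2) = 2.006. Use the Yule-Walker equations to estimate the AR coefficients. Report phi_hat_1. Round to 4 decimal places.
\hat\phi_{1} = -0.4490

The Yule-Walker equations for an AR(p) process read, in matrix form,
  Gamma_p phi = r_p,   with   (Gamma_p)_{ij} = gamma(|i - j|),
                       (r_p)_i = gamma(i),   i,j = 1..p.
Substitute the sample gammas (Toeplitz matrix and right-hand side of size 2):
  Gamma_p = [[2.7198, -2.0387], [-2.0387, 2.7198]]
  r_p     = [-2.0387, 2.006]
Written out:
  2.7198 phi_1 - 2.0387 phi_2 = -2.0387
  -2.0387 phi_1 + 2.7198 phi_2 = 2.006
Solve by Cramer's rule:
  det = gamma(0)^2 - gamma(1)^2 = (2.7198)^2 - (-2.0387)^2 = 7.39731204 - 4.15629769 = 3.24101435
  phi_hat_1 = [gamma(1) gamma(0) - gamma(1) gamma(2)] / det = [(-2.0387)(2.7198) - (-2.0387)(2.006)] / 3.24101435 = -1.45522406 / 3.24101435 = -0.449
  phi_hat_2 = [gamma(0) gamma(2) - gamma(1)^2] / det = [(2.7198)(2.006) - (-2.0387)^2] / 3.24101435 = 1.29962111 / 3.24101435 = 0.401
So phi_hat = [-0.4490, 0.4010].
Therefore phi_hat_1 = -0.4490.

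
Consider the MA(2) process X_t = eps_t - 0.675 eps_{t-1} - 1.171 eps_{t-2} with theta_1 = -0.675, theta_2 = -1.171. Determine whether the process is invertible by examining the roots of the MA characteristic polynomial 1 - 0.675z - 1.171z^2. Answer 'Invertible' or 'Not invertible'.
\text{Not invertible}

The MA(q) characteristic polynomial is P(z) = 1 - 0.675z - 1.171z^2.
Invertibility requires all roots to lie outside the unit circle, i.e. |z| > 1 for every root.
Set 1 + (-0.675) z + (-1.171) z^2 = 0, i.e. a z^2 + b z + c = 0 with a = -1.171, b = -0.675, c = 1.
Discriminant D = b^2 - 4ac = (-0.675)^2 - 4*(-1.171)*1 = 0.455625 - (-4.684) = 5.139625.
D >= 0, so the roots are real: z = (-b +/- sqrt(D)) / (2a) = (0.675 +/- 2.267074) / (-2.342).
  z_1 = (0.675 + 2.267074) / (-2.342) = -1.2562,   |z_1| = 1.2562.
  z_2 = (0.675 - 2.267074) / (-2.342) = 0.6798,   |z_2| = 0.6798.
Moduli of all roots: 1.2562, 0.6798.
All moduli strictly greater than 1? No.
Verdict: Not invertible.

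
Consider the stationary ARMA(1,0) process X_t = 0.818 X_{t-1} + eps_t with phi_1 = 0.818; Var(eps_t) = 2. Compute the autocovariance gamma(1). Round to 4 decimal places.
\gamma(1) = 4.9445

Multiply the model equation by X_{t-k} and take expectations. With theta_0 = psi_0 = 1 and psi_j the MA(infinity) weights, this gives
  gamma(k) - sum_i phi_i gamma(k-i) = c_k,
  c_k = sigma^2 * sum_{j=k..q} theta_j psi_{j-k}   (c_k = 0 for k > q),
using gamma(-m) = gamma(m).
Pure AR (q = 0): c_0 = sigma^2 = 2, c_k = 0 for k >= 1.
Equations for k = 0 and k = 1 (AR order 1):
  gamma(0) = phi_1 gamma(1) + c_0
  gamma(1) = phi_1 gamma(0) + c_1
Substituting the second into the first: gamma(0) (1 - phi_1^2) = c_0 + phi_1 c_1, so
  gamma(0) = c_0 / (1 - phi_1^2) = 2 / (1 - (0.818)^2) = 2 / 0.330876 = 6.044561.
  gamma(1) = phi_1 gamma(0) = (0.818)(6.044561) = 4.94445.
Therefore gamma(1) = 4.9445 (to 4 decimal places).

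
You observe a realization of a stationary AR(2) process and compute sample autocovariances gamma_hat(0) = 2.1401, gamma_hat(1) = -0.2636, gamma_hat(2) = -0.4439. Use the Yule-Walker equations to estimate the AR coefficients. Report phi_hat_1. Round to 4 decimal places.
\hat\phi_{1} = -0.1510

The Yule-Walker equations for an AR(p) process read, in matrix form,
  Gamma_p phi = r_p,   with   (Gamma_p)_{ij} = gamma(|i - j|),
                       (r_p)_i = gamma(i),   i,j = 1..p.
Substitute the sample gammas (Toeplitz matrix and right-hand side of size 2):
  Gamma_p = [[2.1401, -0.2636], [-0.2636, 2.1401]]
  r_p     = [-0.2636, -0.4439]
Written out:
  2.1401 phi_1 - 0.2636 phi_2 = -0.2636
  -0.2636 phi_1 + 2.1401 phi_2 = -0.4439
Solve by Cramer's rule:
  det = gamma(0)^2 - gamma(1)^2 = (2.1401)^2 - (-0.2636)^2 = 4.58002801 - 0.06948496 = 4.51054305
  phi_hat_1 = [gamma(1) gamma(0) - gamma(1) gamma(2)] / det = [(-0.2636)(2.1401) - (-0.2636)(-0.4439)] / 4.51054305 = -0.6811424 / 4.51054305 = -0.151
  phi_hat_2 = [gamma(0) gamma(2) - gamma(1)^2] / det = [(2.1401)(-0.4439) - (-0.2636)^2] / 4.51054305 = -1.01947535 / 4.51054305 = -0.226
So phi_hat = [-0.1510, -0.2260].
Therefore phi_hat_1 = -0.1510.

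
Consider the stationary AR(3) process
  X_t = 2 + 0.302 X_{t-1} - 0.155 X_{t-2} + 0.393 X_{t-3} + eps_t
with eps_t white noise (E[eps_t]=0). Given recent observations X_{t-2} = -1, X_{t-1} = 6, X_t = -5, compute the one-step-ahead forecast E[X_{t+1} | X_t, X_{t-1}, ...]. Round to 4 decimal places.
E[X_{t+1} \mid \mathcal F_t] = -0.8330

For an AR(p) model X_t = c + sum_i phi_i X_{t-i} + eps_t, the
one-step-ahead conditional mean is
  E[X_{t+1} | X_t, ...] = c + sum_i phi_i X_{t+1-i}.
Substitute known values:
  E[X_{t+1} | ...] = 2 + (0.302) * (-5) + (-0.155) * (6) + (0.393) * (-1)
                   = -0.8330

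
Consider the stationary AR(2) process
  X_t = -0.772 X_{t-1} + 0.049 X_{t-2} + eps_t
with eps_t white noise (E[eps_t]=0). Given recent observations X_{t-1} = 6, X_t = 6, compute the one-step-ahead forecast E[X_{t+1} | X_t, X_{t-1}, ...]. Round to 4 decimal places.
E[X_{t+1} \mid \mathcal F_t] = -4.3380

For an AR(p) model X_t = c + sum_i phi_i X_{t-i} + eps_t, the
one-step-ahead conditional mean is
  E[X_{t+1} | X_t, ...] = c + sum_i phi_i X_{t+1-i}.
Substitute known values:
  E[X_{t+1} | ...] = (-0.772) * (6) + (0.049) * (6)
                   = -4.3380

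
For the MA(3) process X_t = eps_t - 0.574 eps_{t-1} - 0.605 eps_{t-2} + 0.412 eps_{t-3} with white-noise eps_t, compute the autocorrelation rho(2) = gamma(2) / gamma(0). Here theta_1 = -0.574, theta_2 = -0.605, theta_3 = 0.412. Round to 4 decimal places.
\rho(2) = -0.4511

For an MA(q) process with theta_0 = 1, the autocovariance is
  gamma(k) = sigma^2 * sum_{i=0..q-k} theta_i * theta_{i+k},
and rho(k) = gamma(k) / gamma(0). Sigma^2 cancels.
  numerator   = (1)*(-0.605) + (-0.574)*(0.412) = -0.841488.
  denominator = (1)^2 + (-0.574)^2 + (-0.605)^2 + (0.412)^2 = 1.865245.
  rho(2) = -0.841488 / 1.865245 = -0.4511.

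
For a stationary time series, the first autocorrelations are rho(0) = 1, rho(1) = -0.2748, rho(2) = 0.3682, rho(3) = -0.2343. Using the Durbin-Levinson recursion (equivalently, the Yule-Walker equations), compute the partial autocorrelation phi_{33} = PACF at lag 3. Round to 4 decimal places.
\phi_{33} = -0.0940

The PACF at lag k is phi_{kk}, the last component of the solution
to the Yule-Walker system G_k phi = r_k where
  (G_k)_{ij} = rho(|i - j|), (r_k)_i = rho(i), i,j = 1..k.
Equivalently, Durbin-Levinson gives phi_{kk} iteratively:
  phi_{11} = rho(1)
  phi_{kk} = [rho(k) - sum_{j=1..k-1} phi_{k-1,j} rho(k-j)]
            / [1 - sum_{j=1..k-1} phi_{k-1,j} rho(j)],
  phi_{k,j} = phi_{k-1,j} - phi_{kk} phi_{k-1,k-j},  j = 1..k-1.
Step k = 1:
  phi_11 = rho(1) = -0.2748.
Step k = 2:
  phi_22 = [rho(2) - phi_11 rho(1)] / [1 - phi_11 rho(1)] = [0.3682 - (-0.2748)(-0.2748)] / [1 - (-0.2748)(-0.2748)]
         = 0.29268496 / 0.92448496 = 0.316592.
  Update: phi_21 = phi_11 - phi_22 phi_11 = -0.2748 - (0.316592)(-0.2748) = -0.1878.
Step k = 3:
  phi_33 = [rho(3) - phi_21 rho(2) - phi_22 rho(1)] / [1 - phi_21 rho(1) - phi_22 rho(2)]
    numerator   = -0.2343 - (-0.1878)(0.3682) - (0.316592)(-0.2748) = -0.07815229
    denominator = 1 - (-0.1878)(-0.2748) - (0.316592)(0.3682) = 0.83182311
  phi_33 = -0.07815229 / 0.83182311 = -0.094.
Therefore phi_{33} = -0.0940.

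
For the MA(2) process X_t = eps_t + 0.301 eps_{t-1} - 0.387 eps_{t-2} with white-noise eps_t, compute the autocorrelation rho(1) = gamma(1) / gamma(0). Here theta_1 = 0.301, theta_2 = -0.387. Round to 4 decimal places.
\rho(1) = 0.1488

For an MA(q) process with theta_0 = 1, the autocovariance is
  gamma(k) = sigma^2 * sum_{i=0..q-k} theta_i * theta_{i+k},
and rho(k) = gamma(k) / gamma(0). Sigma^2 cancels.
  numerator   = (1)*(0.301) + (0.301)*(-0.387) = 0.184513.
  denominator = (1)^2 + (0.301)^2 + (-0.387)^2 = 1.24037.
  rho(1) = 0.184513 / 1.24037 = 0.1488.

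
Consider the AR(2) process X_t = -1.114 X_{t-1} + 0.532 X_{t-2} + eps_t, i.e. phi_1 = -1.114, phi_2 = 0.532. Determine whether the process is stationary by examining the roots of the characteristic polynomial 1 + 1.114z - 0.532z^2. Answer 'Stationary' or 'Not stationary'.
\text{Not stationary}

The AR(p) characteristic polynomial is P(z) = 1 + 1.114z - 0.532z^2.
Stationarity requires all roots to lie outside the unit circle, i.e. |z| > 1 for every root.
Set 1 + (1.114) z + (-0.532) z^2 = 0, i.e. a z^2 + b z + c = 0 with a = -0.532, b = 1.114, c = 1.
Discriminant D = b^2 - 4ac = (1.114)^2 - 4*(-0.532)*1 = 1.240996 - (-2.128) = 3.368996.
D >= 0, so the roots are real: z = (-b +/- sqrt(D)) / (2a) = (-1.114 +/- 1.835482) / (-1.064).
  z_1 = (-1.114 + 1.835482) / (-1.064) = -0.6781,   |z_1| = 0.6781.
  z_2 = (-1.114 - 1.835482) / (-1.064) = 2.7721,   |z_2| = 2.7721.
Moduli of all roots: 0.6781, 2.7721.
All moduli strictly greater than 1? No.
Verdict: Not stationary.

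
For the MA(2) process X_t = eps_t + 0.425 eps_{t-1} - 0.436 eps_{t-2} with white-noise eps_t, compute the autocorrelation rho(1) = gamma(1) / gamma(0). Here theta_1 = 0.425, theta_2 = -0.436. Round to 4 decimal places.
\rho(1) = 0.1749

For an MA(q) process with theta_0 = 1, the autocovariance is
  gamma(k) = sigma^2 * sum_{i=0..q-k} theta_i * theta_{i+k},
and rho(k) = gamma(k) / gamma(0). Sigma^2 cancels.
  numerator   = (1)*(0.425) + (0.425)*(-0.436) = 0.2397.
  denominator = (1)^2 + (0.425)^2 + (-0.436)^2 = 1.370721.
  rho(1) = 0.2397 / 1.370721 = 0.1749.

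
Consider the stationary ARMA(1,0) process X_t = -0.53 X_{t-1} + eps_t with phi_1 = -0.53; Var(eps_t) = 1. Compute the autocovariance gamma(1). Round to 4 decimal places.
\gamma(1) = -0.7370

Multiply the model equation by X_{t-k} and take expectations. With theta_0 = psi_0 = 1 and psi_j the MA(infinity) weights, this gives
  gamma(k) - sum_i phi_i gamma(k-i) = c_k,
  c_k = sigma^2 * sum_{j=k..q} theta_j psi_{j-k}   (c_k = 0 for k > q),
using gamma(-m) = gamma(m).
Pure AR (q = 0): c_0 = sigma^2 = 1, c_k = 0 for k >= 1.
Equations for k = 0 and k = 1 (AR order 1):
  gamma(0) = phi_1 gamma(1) + c_0
  gamma(1) = phi_1 gamma(0) + c_1
Substituting the second into the first: gamma(0) (1 - phi_1^2) = c_0 + phi_1 c_1, so
  gamma(0) = c_0 / (1 - phi_1^2) = 1 / (1 - (-0.53)^2) = 1 / 0.7191 = 1.390627.
  gamma(1) = phi_1 gamma(0) = (-0.53)(1.390627) = -0.737032.
Therefore gamma(1) = -0.7370 (to 4 decimal places).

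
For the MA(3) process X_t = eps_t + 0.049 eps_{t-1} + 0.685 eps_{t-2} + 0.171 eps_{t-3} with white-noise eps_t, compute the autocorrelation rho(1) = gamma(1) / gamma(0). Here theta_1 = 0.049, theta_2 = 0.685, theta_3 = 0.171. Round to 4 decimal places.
\rho(1) = 0.1331

For an MA(q) process with theta_0 = 1, the autocovariance is
  gamma(k) = sigma^2 * sum_{i=0..q-k} theta_i * theta_{i+k},
and rho(k) = gamma(k) / gamma(0). Sigma^2 cancels.
  numerator   = (1)*(0.049) + (0.049)*(0.685) + (0.685)*(0.171) = 0.1997.
  denominator = (1)^2 + (0.049)^2 + (0.685)^2 + (0.171)^2 = 1.500867.
  rho(1) = 0.1997 / 1.500867 = 0.1331.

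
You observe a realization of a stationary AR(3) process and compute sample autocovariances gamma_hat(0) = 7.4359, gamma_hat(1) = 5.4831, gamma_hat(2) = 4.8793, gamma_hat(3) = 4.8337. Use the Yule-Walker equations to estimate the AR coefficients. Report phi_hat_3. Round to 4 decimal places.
\hat\phi_{3} = 0.2420

The Yule-Walker equations for an AR(p) process read, in matrix form,
  Gamma_p phi = r_p,   with   (Gamma_p)_{ij} = gamma(|i - j|),
                       (r_p)_i = gamma(i),   i,j = 1..p.
Substitute the sample gammas (Toeplitz matrix and right-hand side of size 3):
  Gamma_p = [[7.4359, 5.4831, 4.8793], [5.4831, 7.4359, 5.4831], [4.8793, 5.4831, 7.4359]]
  r_p     = [5.4831, 4.8793, 4.8337]
Written out (R1..R3):
  (R1) 7.4359 phi_1 + 5.4831 phi_2 + 4.8793 phi_3 = 5.4831
  (R2) 5.4831 phi_1 + 7.4359 phi_2 + 5.4831 phi_3 = 4.8793
  (R3) 4.8793 phi_1 + 5.4831 phi_2 + 7.4359 phi_3 = 4.8337
Gaussian elimination:
  R2 <- R2 - (5.4831/7.4359) R1 = R2 - (0.737382) R1:  3.39276 phi_2 + 1.885191 phi_3 = 0.83616
  R3 <- R3 - (4.8793/7.4359) R1 = R3 - (0.656181) R1:  1.885191 phi_2 + 4.234194 phi_3 = 1.235791
  R3 <- R3 - (1.885191/3.39276) R2 = R3 - (0.555651) R2:  3.186685 phi_3 = 0.771178
Back-substitution:
  phi_hat_3 = 0.771178 / 3.186685 = 0.242
  phi_hat_2 = (0.83616 - (1.885191)(0.242)) / 3.39276 = 0.111987
  phi_hat_1 = (5.4831 - (5.4831)(0.111987) - (4.8793)(0.242)) / 7.4359 = 0.496009
So phi_hat = [0.4960, 0.1120, 0.2420].
Therefore phi_hat_3 = 0.2420.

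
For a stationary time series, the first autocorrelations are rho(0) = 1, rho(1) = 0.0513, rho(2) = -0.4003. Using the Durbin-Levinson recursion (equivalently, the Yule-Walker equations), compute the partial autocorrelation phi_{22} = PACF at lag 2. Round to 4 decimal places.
\phi_{22} = -0.4040

The PACF at lag k is phi_{kk}, the last component of the solution
to the Yule-Walker system G_k phi = r_k where
  (G_k)_{ij} = rho(|i - j|), (r_k)_i = rho(i), i,j = 1..k.
Equivalently, Durbin-Levinson gives phi_{kk} iteratively:
  phi_{11} = rho(1)
  phi_{kk} = [rho(k) - sum_{j=1..k-1} phi_{k-1,j} rho(k-j)]
            / [1 - sum_{j=1..k-1} phi_{k-1,j} rho(j)],
  phi_{k,j} = phi_{k-1,j} - phi_{kk} phi_{k-1,k-j},  j = 1..k-1.
Step k = 1:
  phi_11 = rho(1) = 0.0513.
Step k = 2:
  phi_22 = [rho(2) - phi_11 rho(1)] / [1 - phi_11 rho(1)] = [-0.4003 - (0.0513)(0.0513)] / [1 - (0.0513)(0.0513)]
         = -0.40293169 / 0.99736831 = -0.404.
Therefore phi_{22} = -0.4040.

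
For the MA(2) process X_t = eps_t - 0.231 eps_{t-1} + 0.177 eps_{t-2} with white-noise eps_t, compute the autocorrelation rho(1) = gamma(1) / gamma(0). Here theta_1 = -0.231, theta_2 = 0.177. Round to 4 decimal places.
\rho(1) = -0.2507

For an MA(q) process with theta_0 = 1, the autocovariance is
  gamma(k) = sigma^2 * sum_{i=0..q-k} theta_i * theta_{i+k},
and rho(k) = gamma(k) / gamma(0). Sigma^2 cancels.
  numerator   = (1)*(-0.231) + (-0.231)*(0.177) = -0.271887.
  denominator = (1)^2 + (-0.231)^2 + (0.177)^2 = 1.08469.
  rho(1) = -0.271887 / 1.08469 = -0.2507.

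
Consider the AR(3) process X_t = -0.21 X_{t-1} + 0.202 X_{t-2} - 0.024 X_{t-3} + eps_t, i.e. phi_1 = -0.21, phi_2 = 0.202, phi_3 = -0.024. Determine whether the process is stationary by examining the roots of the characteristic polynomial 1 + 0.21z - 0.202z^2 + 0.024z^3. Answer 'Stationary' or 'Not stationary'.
\text{Stationary}

The AR(p) characteristic polynomial is P(z) = 1 + 0.21z - 0.202z^2 + 0.024z^3.
Stationarity requires all roots to lie outside the unit circle, i.e. |z| > 1 for every root.
Degree 3: look for a simple real root z0 first, then factor out (1 - z/z0) and solve the remaining quadratic.
Testing z0 = 5: P(5) = 1 + (0.21)(5) + (-0.202)(5)^2 + (0.024)(5)^3
  = 1 + (1.05) + (-5.05) + (3) = 0.  So z_0 = 5 is a root, |z_0| = 5.
Divide out the factor (1 - 0.2 z) = (1 - z/z0) (since 1/z0 = 0.2):
  P(z) = (1 - 0.2 z)(1 + (0.41) z + (-0.12) z^2)
  [check: z-coef 0.41 - (0.2) = 0.21; z^2-coef -0.12 - (0.2)(0.41) = -0.202; z^3-coef -(0.2)(-0.12) = 0.024.]
Remaining roots from the quadratic factor 1 + (0.41) z + (-0.12) z^2:
  Set 1 + (0.41) z + (-0.12) z^2 = 0, i.e. a z^2 + b z + c = 0 with a = -0.12, b = 0.41, c = 1.
  Discriminant D = b^2 - 4ac = (0.41)^2 - 4*(-0.12)*1 = 0.1681 - (-0.48) = 0.6481.
  D >= 0, so the roots are real: z = (-b +/- sqrt(D)) / (2a) = (-0.41 +/- 0.805047) / (-0.24).
    z_1 = (-0.41 + 0.805047) / (-0.24) = -1.646,   |z_1| = 1.646.
    z_2 = (-0.41 - 0.805047) / (-0.24) = 5.0627,   |z_2| = 5.0627.
Moduli of all roots: 5.0000, 1.6460, 5.0627.
All moduli strictly greater than 1? Yes.
Verdict: Stationary.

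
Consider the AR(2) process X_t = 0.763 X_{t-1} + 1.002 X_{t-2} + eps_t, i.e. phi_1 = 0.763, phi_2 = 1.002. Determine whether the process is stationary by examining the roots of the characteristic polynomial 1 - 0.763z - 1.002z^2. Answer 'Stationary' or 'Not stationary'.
\text{Not stationary}

The AR(p) characteristic polynomial is P(z) = 1 - 0.763z - 1.002z^2.
Stationarity requires all roots to lie outside the unit circle, i.e. |z| > 1 for every root.
Set 1 + (-0.763) z + (-1.002) z^2 = 0, i.e. a z^2 + b z + c = 0 with a = -1.002, b = -0.763, c = 1.
Discriminant D = b^2 - 4ac = (-0.763)^2 - 4*(-1.002)*1 = 0.582169 - (-4.008) = 4.590169.
D >= 0, so the roots are real: z = (-b +/- sqrt(D)) / (2a) = (0.763 +/- 2.142468) / (-2.004).
  z_1 = (0.763 + 2.142468) / (-2.004) = -1.4498,   |z_1| = 1.4498.
  z_2 = (0.763 - 2.142468) / (-2.004) = 0.6884,   |z_2| = 0.6884.
Moduli of all roots: 1.4498, 0.6884.
All moduli strictly greater than 1? No.
Verdict: Not stationary.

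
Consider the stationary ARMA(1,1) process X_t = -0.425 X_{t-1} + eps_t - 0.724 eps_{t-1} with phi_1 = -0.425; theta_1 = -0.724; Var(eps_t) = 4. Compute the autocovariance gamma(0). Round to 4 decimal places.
\gamma(0) = 10.4449

Multiply the model equation by X_{t-k} and take expectations. With theta_0 = psi_0 = 1 and psi_j the MA(infinity) weights, this gives
  gamma(k) - sum_i phi_i gamma(k-i) = c_k,
  c_k = sigma^2 * sum_{j=k..q} theta_j psi_{j-k}   (c_k = 0 for k > q),
using gamma(-m) = gamma(m).
psi-weights needed (psi_j = theta_j + sum_i phi_i psi_{j-i}):
  psi_1 = theta_1 + phi_1 = -0.724 + (-0.425) = -1.149
Right-hand sides:
  c_0 = sigma^2 (1 + theta_1 psi_1) = 4 * (1 + (-0.724)(-1.149)) = 4 * 1.831876 = 7.327504
  c_1 = sigma^2 theta_1 = 4 * (-0.724) = -2.896
  c_2 = 0
Equations for k = 0 and k = 1 (AR order 1):
  gamma(0) = phi_1 gamma(1) + c_0
  gamma(1) = phi_1 gamma(0) + c_1
Substituting the second into the first: gamma(0) (1 - phi_1^2) = c_0 + phi_1 c_1, so
  gamma(0) = (c_0 + phi_1 c_1) / (1 - phi_1^2) = (7.327504 + (-0.425)(-2.896)) / (1 - (-0.425)^2) = 8.558304 / 0.819375 = 10.444917.
Therefore gamma(0) = 10.4449 (to 4 decimal places).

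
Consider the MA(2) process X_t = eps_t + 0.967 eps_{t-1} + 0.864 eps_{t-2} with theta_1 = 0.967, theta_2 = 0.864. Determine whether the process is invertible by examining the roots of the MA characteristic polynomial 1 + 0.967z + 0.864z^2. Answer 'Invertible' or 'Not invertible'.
\text{Invertible}

The MA(q) characteristic polynomial is P(z) = 1 + 0.967z + 0.864z^2.
Invertibility requires all roots to lie outside the unit circle, i.e. |z| > 1 for every root.
Set 1 + (0.967) z + (0.864) z^2 = 0, i.e. a z^2 + b z + c = 0 with a = 0.864, b = 0.967, c = 1.
Discriminant D = b^2 - 4ac = (0.967)^2 - 4*(0.864)*1 = 0.935089 - (3.456) = -2.520911.
D < 0, so the roots are the complex-conjugate pair z = (-b +/- i sqrt(-D)) / (2a) = -0.5596 +/- 0.9188i.
For a conjugate pair |z|^2 = z * conj(z) = (product of roots) = c/a = 1/(0.864) = 1.157407, so |z| = sqrt(1.157407) = 1.0758 for both roots.
Moduli of all roots: 1.0758, 1.0758.
All moduli strictly greater than 1? Yes.
Verdict: Invertible.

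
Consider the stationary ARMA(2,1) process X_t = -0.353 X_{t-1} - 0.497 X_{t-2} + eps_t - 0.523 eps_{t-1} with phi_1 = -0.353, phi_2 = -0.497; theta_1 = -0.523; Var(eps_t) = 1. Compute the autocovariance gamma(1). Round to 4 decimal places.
\gamma(1) = -0.8535

Multiply the model equation by X_{t-k} and take expectations. With theta_0 = psi_0 = 1 and psi_j the MA(infinity) weights, this gives
  gamma(k) - sum_i phi_i gamma(k-i) = c_k,
  c_k = sigma^2 * sum_{j=k..q} theta_j psi_{j-k}   (c_k = 0 for k > q),
using gamma(-m) = gamma(m).
psi-weights needed (psi_j = theta_j + sum_i phi_i psi_{j-i}):
  psi_1 = theta_1 + phi_1 = -0.523 + (-0.353) = -0.876
Right-hand sides:
  c_0 = sigma^2 (1 + theta_1 psi_1) = 1 * (1 + (-0.523)(-0.876)) = 1 * 1.458148 = 1.458148
  c_1 = sigma^2 theta_1 = 1 * (-0.523) = -0.523
  c_2 = 0
Equations for k = 0, 1, 2 (AR order 2, c_2 = 0):
  (E0) gamma(0) = phi_1 gamma(1) + phi_2 gamma(2) + c_0
  (E1) gamma(1) = phi_1 gamma(0) + phi_2 gamma(1) + c_1
  (E2) gamma(2) = phi_1 gamma(1) + phi_2 gamma(0)
From (E1): gamma(1) = A gamma(0) + B with
  A = phi_1 / (1 - phi_2) = -0.353 / 1.497 = -0.235805,   B = c_1 / (1 - phi_2) = -0.523 / 1.497 = -0.349365.
Insert (E2) into (E0): gamma(0) (1 - phi_2^2) = phi_1 (1 + phi_2) gamma(1) + c_0.
  phi_1 (1 + phi_2) = (-0.353)(0.503) = -0.177559,   1 - phi_2^2 = 0.752991.
Replace gamma(1) by A gamma(0) + B and collect gamma(0):
  gamma(0) [0.752991 - (-0.177559)(-0.235805)] = (-0.177559)(-0.349365) + 1.458148
  gamma(0) * 0.711122 = 1.520181
  gamma(0) = 1.520181 / 0.711122 = 2.137723.
  gamma(1) = A gamma(0) + B = (-0.235805)(2.137723) + (-0.349365) = -0.853451.
Therefore gamma(1) = -0.8535 (to 4 decimal places).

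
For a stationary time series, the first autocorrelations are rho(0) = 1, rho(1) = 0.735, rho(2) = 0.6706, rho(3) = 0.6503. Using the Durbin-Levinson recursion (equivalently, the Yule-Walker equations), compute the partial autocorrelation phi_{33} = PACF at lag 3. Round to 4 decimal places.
\phi_{33} = 0.2099

The PACF at lag k is phi_{kk}, the last component of the solution
to the Yule-Walker system G_k phi = r_k where
  (G_k)_{ij} = rho(|i - j|), (r_k)_i = rho(i), i,j = 1..k.
Equivalently, Durbin-Levinson gives phi_{kk} iteratively:
  phi_{11} = rho(1)
  phi_{kk} = [rho(k) - sum_{j=1..k-1} phi_{k-1,j} rho(k-j)]
            / [1 - sum_{j=1..k-1} phi_{k-1,j} rho(j)],
  phi_{k,j} = phi_{k-1,j} - phi_{kk} phi_{k-1,k-j},  j = 1..k-1.
Step k = 1:
  phi_11 = rho(1) = 0.735.
Step k = 2:
  phi_22 = [rho(2) - phi_11 rho(1)] / [1 - phi_11 rho(1)] = [0.6706 - (0.735)(0.735)] / [1 - (0.735)(0.735)]
         = 0.130375 / 0.459775 = 0.283563.
  Update: phi_21 = phi_11 - phi_22 phi_11 = 0.735 - (0.283563)(0.735) = 0.526581.
Step k = 3:
  phi_33 = [rho(3) - phi_21 rho(2) - phi_22 rho(1)] / [1 - phi_21 rho(1) - phi_22 rho(2)]
    numerator   = 0.6503 - (0.526581)(0.6706) - (0.283563)(0.735) = 0.08875594
    denominator = 1 - (0.526581)(0.735) - (0.283563)(0.6706) = 0.42280552
  phi_33 = 0.08875594 / 0.42280552 = 0.2099.
Therefore phi_{33} = 0.2099.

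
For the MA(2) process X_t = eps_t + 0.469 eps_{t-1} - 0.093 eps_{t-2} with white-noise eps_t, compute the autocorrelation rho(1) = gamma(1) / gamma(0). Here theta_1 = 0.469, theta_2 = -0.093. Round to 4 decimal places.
\rho(1) = 0.3462

For an MA(q) process with theta_0 = 1, the autocovariance is
  gamma(k) = sigma^2 * sum_{i=0..q-k} theta_i * theta_{i+k},
and rho(k) = gamma(k) / gamma(0). Sigma^2 cancels.
  numerator   = (1)*(0.469) + (0.469)*(-0.093) = 0.425383.
  denominator = (1)^2 + (0.469)^2 + (-0.093)^2 = 1.22861.
  rho(1) = 0.425383 / 1.22861 = 0.3462.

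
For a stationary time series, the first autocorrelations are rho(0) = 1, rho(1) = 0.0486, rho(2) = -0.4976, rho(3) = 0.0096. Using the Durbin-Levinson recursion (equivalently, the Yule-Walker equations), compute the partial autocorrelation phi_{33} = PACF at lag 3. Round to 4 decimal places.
\phi_{33} = 0.0940

The PACF at lag k is phi_{kk}, the last component of the solution
to the Yule-Walker system G_k phi = r_k where
  (G_k)_{ij} = rho(|i - j|), (r_k)_i = rho(i), i,j = 1..k.
Equivalently, Durbin-Levinson gives phi_{kk} iteratively:
  phi_{11} = rho(1)
  phi_{kk} = [rho(k) - sum_{j=1..k-1} phi_{k-1,j} rho(k-j)]
            / [1 - sum_{j=1..k-1} phi_{k-1,j} rho(j)],
  phi_{k,j} = phi_{k-1,j} - phi_{kk} phi_{k-1,k-j},  j = 1..k-1.
Step k = 1:
  phi_11 = rho(1) = 0.0486.
Step k = 2:
  phi_22 = [rho(2) - phi_11 rho(1)] / [1 - phi_11 rho(1)] = [-0.4976 - (0.0486)(0.0486)] / [1 - (0.0486)(0.0486)]
         = -0.49996196 / 0.99763804 = -0.501146.
  Update: phi_21 = phi_11 - phi_22 phi_11 = 0.0486 - (-0.501146)(0.0486) = 0.072956.
Step k = 3:
  phi_33 = [rho(3) - phi_21 rho(2) - phi_22 rho(1)] / [1 - phi_21 rho(1) - phi_22 rho(2)]
    numerator   = 0.0096 - (0.072956)(-0.4976) - (-0.501146)(0.0486) = 0.07025842
    denominator = 1 - (0.072956)(0.0486) - (-0.501146)(-0.4976) = 0.74708428
  phi_33 = 0.07025842 / 0.74708428 = 0.094.
Therefore phi_{33} = 0.0940.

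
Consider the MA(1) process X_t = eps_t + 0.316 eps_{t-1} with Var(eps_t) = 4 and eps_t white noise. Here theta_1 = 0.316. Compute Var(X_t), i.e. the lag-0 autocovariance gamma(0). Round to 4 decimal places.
\gamma(0) = 4.3994

For an MA(q) process X_t = eps_t + sum_i theta_i eps_{t-i} with
Var(eps_t) = sigma^2, the variance is
  gamma(0) = sigma^2 * (1 + sum_i theta_i^2).
  sum_i theta_i^2 = (0.316)^2 = 0.099856.
  gamma(0) = 4 * (1 + 0.099856) = 4 * 1.099856 = 4.399424, which rounds to 4.3994.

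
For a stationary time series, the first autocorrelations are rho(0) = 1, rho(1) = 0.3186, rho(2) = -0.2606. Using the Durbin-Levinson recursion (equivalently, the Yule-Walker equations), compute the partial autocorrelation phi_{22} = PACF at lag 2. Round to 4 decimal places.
\phi_{22} = -0.4030

The PACF at lag k is phi_{kk}, the last component of the solution
to the Yule-Walker system G_k phi = r_k where
  (G_k)_{ij} = rho(|i - j|), (r_k)_i = rho(i), i,j = 1..k.
Equivalently, Durbin-Levinson gives phi_{kk} iteratively:
  phi_{11} = rho(1)
  phi_{kk} = [rho(k) - sum_{j=1..k-1} phi_{k-1,j} rho(k-j)]
            / [1 - sum_{j=1..k-1} phi_{k-1,j} rho(j)],
  phi_{k,j} = phi_{k-1,j} - phi_{kk} phi_{k-1,k-j},  j = 1..k-1.
Step k = 1:
  phi_11 = rho(1) = 0.3186.
Step k = 2:
  phi_22 = [rho(2) - phi_11 rho(1)] / [1 - phi_11 rho(1)] = [-0.2606 - (0.3186)(0.3186)] / [1 - (0.3186)(0.3186)]
         = -0.36210596 / 0.89849404 = -0.403.
Therefore phi_{22} = -0.4030.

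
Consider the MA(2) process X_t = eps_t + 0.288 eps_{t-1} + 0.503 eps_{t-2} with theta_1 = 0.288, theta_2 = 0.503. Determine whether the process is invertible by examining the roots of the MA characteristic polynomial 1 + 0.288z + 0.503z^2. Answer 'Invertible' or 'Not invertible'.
\text{Invertible}

The MA(q) characteristic polynomial is P(z) = 1 + 0.288z + 0.503z^2.
Invertibility requires all roots to lie outside the unit circle, i.e. |z| > 1 for every root.
Set 1 + (0.288) z + (0.503) z^2 = 0, i.e. a z^2 + b z + c = 0 with a = 0.503, b = 0.288, c = 1.
Discriminant D = b^2 - 4ac = (0.288)^2 - 4*(0.503)*1 = 0.082944 - (2.012) = -1.929056.
D < 0, so the roots are the complex-conjugate pair z = (-b +/- i sqrt(-D)) / (2a) = -0.2863 +/- 1.3806i.
For a conjugate pair |z|^2 = z * conj(z) = (product of roots) = c/a = 1/(0.503) = 1.988072, so |z| = sqrt(1.988072) = 1.41 for both roots.
Moduli of all roots: 1.4100, 1.4100.
All moduli strictly greater than 1? Yes.
Verdict: Invertible.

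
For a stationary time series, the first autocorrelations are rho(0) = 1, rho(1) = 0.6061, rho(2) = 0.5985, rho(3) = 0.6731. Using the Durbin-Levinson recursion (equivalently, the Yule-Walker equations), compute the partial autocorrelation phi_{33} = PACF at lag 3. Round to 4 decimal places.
\phi_{33} = 0.4039

The PACF at lag k is phi_{kk}, the last component of the solution
to the Yule-Walker system G_k phi = r_k where
  (G_k)_{ij} = rho(|i - j|), (r_k)_i = rho(i), i,j = 1..k.
Equivalently, Durbin-Levinson gives phi_{kk} iteratively:
  phi_{11} = rho(1)
  phi_{kk} = [rho(k) - sum_{j=1..k-1} phi_{k-1,j} rho(k-j)]
            / [1 - sum_{j=1..k-1} phi_{k-1,j} rho(j)],
  phi_{k,j} = phi_{k-1,j} - phi_{kk} phi_{k-1,k-j},  j = 1..k-1.
Step k = 1:
  phi_11 = rho(1) = 0.6061.
Step k = 2:
  phi_22 = [rho(2) - phi_11 rho(1)] / [1 - phi_11 rho(1)] = [0.5985 - (0.6061)(0.6061)] / [1 - (0.6061)(0.6061)]
         = 0.23114279 / 0.63264279 = 0.365361.
  Update: phi_21 = phi_11 - phi_22 phi_11 = 0.6061 - (0.365361)(0.6061) = 0.384655.
Step k = 3:
  phi_33 = [rho(3) - phi_21 rho(2) - phi_22 rho(1)] / [1 - phi_21 rho(1) - phi_22 rho(2)]
    numerator   = 0.6731 - (0.384655)(0.5985) - (0.365361)(0.6061) = 0.22143894
    denominator = 1 - (0.384655)(0.6061) - (0.365361)(0.5985) = 0.54819231
  phi_33 = 0.22143894 / 0.54819231 = 0.4039.
Therefore phi_{33} = 0.4039.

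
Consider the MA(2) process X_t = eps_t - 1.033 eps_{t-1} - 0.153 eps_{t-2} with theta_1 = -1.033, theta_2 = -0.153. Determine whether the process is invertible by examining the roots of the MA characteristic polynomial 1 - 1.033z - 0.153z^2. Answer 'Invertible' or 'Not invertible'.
\text{Not invertible}

The MA(q) characteristic polynomial is P(z) = 1 - 1.033z - 0.153z^2.
Invertibility requires all roots to lie outside the unit circle, i.e. |z| > 1 for every root.
Set 1 + (-1.033) z + (-0.153) z^2 = 0, i.e. a z^2 + b z + c = 0 with a = -0.153, b = -1.033, c = 1.
Discriminant D = b^2 - 4ac = (-1.033)^2 - 4*(-0.153)*1 = 1.067089 - (-0.612) = 1.679089.
D >= 0, so the roots are real: z = (-b +/- sqrt(D)) / (2a) = (1.033 +/- 1.295797) / (-0.306).
  z_1 = (1.033 + 1.295797) / (-0.306) = -7.6104,   |z_1| = 7.6104.
  z_2 = (1.033 - 1.295797) / (-0.306) = 0.8588,   |z_2| = 0.8588.
Moduli of all roots: 7.6104, 0.8588.
All moduli strictly greater than 1? No.
Verdict: Not invertible.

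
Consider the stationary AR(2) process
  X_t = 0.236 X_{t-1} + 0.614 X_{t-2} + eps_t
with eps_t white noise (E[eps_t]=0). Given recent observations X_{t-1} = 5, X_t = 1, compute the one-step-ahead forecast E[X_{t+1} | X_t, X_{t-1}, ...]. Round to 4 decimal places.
E[X_{t+1} \mid \mathcal F_t] = 3.3060

For an AR(p) model X_t = c + sum_i phi_i X_{t-i} + eps_t, the
one-step-ahead conditional mean is
  E[X_{t+1} | X_t, ...] = c + sum_i phi_i X_{t+1-i}.
Substitute known values:
  E[X_{t+1} | ...] = (0.236) * (1) + (0.614) * (5)
                   = 3.3060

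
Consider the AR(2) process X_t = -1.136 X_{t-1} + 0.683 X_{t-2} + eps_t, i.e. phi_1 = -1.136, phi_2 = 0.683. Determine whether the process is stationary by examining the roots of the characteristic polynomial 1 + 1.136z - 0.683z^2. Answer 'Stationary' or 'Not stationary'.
\text{Not stationary}

The AR(p) characteristic polynomial is P(z) = 1 + 1.136z - 0.683z^2.
Stationarity requires all roots to lie outside the unit circle, i.e. |z| > 1 for every root.
Set 1 + (1.136) z + (-0.683) z^2 = 0, i.e. a z^2 + b z + c = 0 with a = -0.683, b = 1.136, c = 1.
Discriminant D = b^2 - 4ac = (1.136)^2 - 4*(-0.683)*1 = 1.290496 - (-2.732) = 4.022496.
D >= 0, so the roots are real: z = (-b +/- sqrt(D)) / (2a) = (-1.136 +/- 2.005616) / (-1.366).
  z_1 = (-1.136 + 2.005616) / (-1.366) = -0.6366,   |z_1| = 0.6366.
  z_2 = (-1.136 - 2.005616) / (-1.366) = 2.2999,   |z_2| = 2.2999.
Moduli of all roots: 0.6366, 2.2999.
All moduli strictly greater than 1? No.
Verdict: Not stationary.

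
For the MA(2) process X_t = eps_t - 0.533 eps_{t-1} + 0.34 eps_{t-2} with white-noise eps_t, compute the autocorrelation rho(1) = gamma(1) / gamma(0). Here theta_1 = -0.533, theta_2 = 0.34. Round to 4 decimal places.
\rho(1) = -0.5103

For an MA(q) process with theta_0 = 1, the autocovariance is
  gamma(k) = sigma^2 * sum_{i=0..q-k} theta_i * theta_{i+k},
and rho(k) = gamma(k) / gamma(0). Sigma^2 cancels.
  numerator   = (1)*(-0.533) + (-0.533)*(0.34) = -0.71422.
  denominator = (1)^2 + (-0.533)^2 + (0.34)^2 = 1.399689.
  rho(1) = -0.71422 / 1.399689 = -0.5103.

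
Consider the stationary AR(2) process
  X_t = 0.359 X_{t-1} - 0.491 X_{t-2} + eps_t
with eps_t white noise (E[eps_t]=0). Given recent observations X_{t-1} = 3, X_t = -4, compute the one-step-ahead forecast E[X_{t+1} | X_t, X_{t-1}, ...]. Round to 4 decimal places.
E[X_{t+1} \mid \mathcal F_t] = -2.9090

For an AR(p) model X_t = c + sum_i phi_i X_{t-i} + eps_t, the
one-step-ahead conditional mean is
  E[X_{t+1} | X_t, ...] = c + sum_i phi_i X_{t+1-i}.
Substitute known values:
  E[X_{t+1} | ...] = (0.359) * (-4) + (-0.491) * (3)
                   = -2.9090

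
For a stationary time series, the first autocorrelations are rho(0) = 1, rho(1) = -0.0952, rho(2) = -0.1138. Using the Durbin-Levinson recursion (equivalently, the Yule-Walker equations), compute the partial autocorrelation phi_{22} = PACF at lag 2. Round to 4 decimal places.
\phi_{22} = -0.1240

The PACF at lag k is phi_{kk}, the last component of the solution
to the Yule-Walker system G_k phi = r_k where
  (G_k)_{ij} = rho(|i - j|), (r_k)_i = rho(i), i,j = 1..k.
Equivalently, Durbin-Levinson gives phi_{kk} iteratively:
  phi_{11} = rho(1)
  phi_{kk} = [rho(k) - sum_{j=1..k-1} phi_{k-1,j} rho(k-j)]
            / [1 - sum_{j=1..k-1} phi_{k-1,j} rho(j)],
  phi_{k,j} = phi_{k-1,j} - phi_{kk} phi_{k-1,k-j},  j = 1..k-1.
Step k = 1:
  phi_11 = rho(1) = -0.0952.
Step k = 2:
  phi_22 = [rho(2) - phi_11 rho(1)] / [1 - phi_11 rho(1)] = [-0.1138 - (-0.0952)(-0.0952)] / [1 - (-0.0952)(-0.0952)]
         = -0.12286304 / 0.99093696 = -0.124.
Therefore phi_{22} = -0.1240.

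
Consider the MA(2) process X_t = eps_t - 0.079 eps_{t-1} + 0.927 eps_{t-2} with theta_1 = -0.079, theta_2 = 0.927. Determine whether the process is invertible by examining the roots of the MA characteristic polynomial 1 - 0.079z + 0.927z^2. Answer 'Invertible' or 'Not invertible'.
\text{Invertible}

The MA(q) characteristic polynomial is P(z) = 1 - 0.079z + 0.927z^2.
Invertibility requires all roots to lie outside the unit circle, i.e. |z| > 1 for every root.
Set 1 + (-0.079) z + (0.927) z^2 = 0, i.e. a z^2 + b z + c = 0 with a = 0.927, b = -0.079, c = 1.
Discriminant D = b^2 - 4ac = (-0.079)^2 - 4*(0.927)*1 = 0.006241 - (3.708) = -3.701759.
D < 0, so the roots are the complex-conjugate pair z = (-b +/- i sqrt(-D)) / (2a) = 0.0426 +/- 1.0378i.
For a conjugate pair |z|^2 = z * conj(z) = (product of roots) = c/a = 1/(0.927) = 1.078749, so |z| = sqrt(1.078749) = 1.0386 for both roots.
Moduli of all roots: 1.0386, 1.0386.
All moduli strictly greater than 1? Yes.
Verdict: Invertible.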